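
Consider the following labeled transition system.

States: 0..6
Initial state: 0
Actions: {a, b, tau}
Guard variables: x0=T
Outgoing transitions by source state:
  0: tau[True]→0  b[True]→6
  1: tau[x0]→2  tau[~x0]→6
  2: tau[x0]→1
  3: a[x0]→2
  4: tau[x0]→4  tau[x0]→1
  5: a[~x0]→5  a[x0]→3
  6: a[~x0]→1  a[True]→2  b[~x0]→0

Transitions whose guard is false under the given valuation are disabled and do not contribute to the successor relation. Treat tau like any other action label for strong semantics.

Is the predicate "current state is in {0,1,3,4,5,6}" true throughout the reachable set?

Answer: INVARIANT VIOLATED at state 2

Trace:
Safe = {0,1,3,4,5,6}
R = {0,1,2,6}
  0: ✓
  1: ✓
  2: outside
  6: ✓
counterexample path to 2: b·a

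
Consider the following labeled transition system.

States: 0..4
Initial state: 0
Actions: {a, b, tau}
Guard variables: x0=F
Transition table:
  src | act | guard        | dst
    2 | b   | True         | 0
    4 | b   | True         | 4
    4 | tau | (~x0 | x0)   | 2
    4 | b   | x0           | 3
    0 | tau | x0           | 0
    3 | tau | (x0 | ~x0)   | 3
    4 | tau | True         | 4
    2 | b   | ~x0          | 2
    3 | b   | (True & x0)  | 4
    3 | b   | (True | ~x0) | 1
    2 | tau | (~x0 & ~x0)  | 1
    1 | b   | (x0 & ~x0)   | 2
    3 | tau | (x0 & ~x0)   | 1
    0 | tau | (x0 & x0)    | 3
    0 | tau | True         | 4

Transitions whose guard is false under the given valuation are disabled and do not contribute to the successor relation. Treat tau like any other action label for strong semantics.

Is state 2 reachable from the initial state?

Guard filter leaves 9 enabled edge(s).
Layer 0: {0}
Layer 1: {4}  now seen {0,4}
Layer 2: {2}  now seen {0,2,4}
Layer 3: {1}  now seen {0,1,2,4}
Reach set: {0,1,2,4}
witness 2: tau·tau

Answer: REACHABLE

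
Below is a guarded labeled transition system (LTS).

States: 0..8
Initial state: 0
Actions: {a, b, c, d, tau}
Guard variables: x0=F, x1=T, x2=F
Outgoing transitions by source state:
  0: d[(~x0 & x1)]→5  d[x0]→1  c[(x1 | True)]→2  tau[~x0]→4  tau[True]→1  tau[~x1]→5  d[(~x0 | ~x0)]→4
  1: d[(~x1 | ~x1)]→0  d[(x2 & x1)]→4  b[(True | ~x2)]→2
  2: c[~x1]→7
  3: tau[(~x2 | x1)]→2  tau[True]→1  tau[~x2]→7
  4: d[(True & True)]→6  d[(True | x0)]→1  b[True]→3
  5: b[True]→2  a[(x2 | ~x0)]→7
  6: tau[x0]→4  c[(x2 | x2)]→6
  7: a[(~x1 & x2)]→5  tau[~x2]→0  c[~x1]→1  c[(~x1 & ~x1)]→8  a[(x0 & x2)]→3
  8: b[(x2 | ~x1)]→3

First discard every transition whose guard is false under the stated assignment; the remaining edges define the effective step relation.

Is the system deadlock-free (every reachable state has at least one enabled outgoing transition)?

Answer: DEADLOCK at state 2

Analysis:
Reach set: {0,1,2,3,4,5,6,7}
  0: c→2  d→4  d→5  tau→1  tau→4  [deg 5]
  1: b→2  [deg 1]
  2: ∅  [no exit]
  3: tau→1  tau→2  tau→7  [deg 3]
  4: b→3  d→1  d→6  [deg 3]
  5: a→7  b→2  [deg 2]
  6: ∅  [no exit]
  7: tau→0  [deg 1]
witness 2: c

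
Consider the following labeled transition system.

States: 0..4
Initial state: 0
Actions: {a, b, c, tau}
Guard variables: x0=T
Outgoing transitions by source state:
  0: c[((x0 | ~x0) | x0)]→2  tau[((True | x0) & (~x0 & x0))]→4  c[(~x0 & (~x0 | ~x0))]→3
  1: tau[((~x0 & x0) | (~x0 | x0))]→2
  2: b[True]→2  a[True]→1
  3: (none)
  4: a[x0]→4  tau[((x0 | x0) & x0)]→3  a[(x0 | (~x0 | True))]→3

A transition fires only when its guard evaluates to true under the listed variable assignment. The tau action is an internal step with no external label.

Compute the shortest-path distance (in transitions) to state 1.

BFS to 1:
  depth 0: {0}
  depth 1: {2}
  depth 2: {1}
first hit 1 at d=2 via c·a

Answer: 2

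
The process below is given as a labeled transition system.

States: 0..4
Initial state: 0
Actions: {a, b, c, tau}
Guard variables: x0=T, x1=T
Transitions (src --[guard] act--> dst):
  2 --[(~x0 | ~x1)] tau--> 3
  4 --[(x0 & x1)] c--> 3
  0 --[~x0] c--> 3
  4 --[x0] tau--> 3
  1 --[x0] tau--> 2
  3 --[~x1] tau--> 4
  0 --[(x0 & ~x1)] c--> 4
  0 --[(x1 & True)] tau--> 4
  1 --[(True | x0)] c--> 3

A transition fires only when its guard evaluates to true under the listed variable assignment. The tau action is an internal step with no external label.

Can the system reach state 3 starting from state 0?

Guard filter leaves 5 enabled edge(s).
depth 0: {0}
depth 1: {4}  total {0,4}
depth 2: {3}  total {0,3,4}
R = {0,3,4}
Path to 3: tau·c

Answer: REACHABLE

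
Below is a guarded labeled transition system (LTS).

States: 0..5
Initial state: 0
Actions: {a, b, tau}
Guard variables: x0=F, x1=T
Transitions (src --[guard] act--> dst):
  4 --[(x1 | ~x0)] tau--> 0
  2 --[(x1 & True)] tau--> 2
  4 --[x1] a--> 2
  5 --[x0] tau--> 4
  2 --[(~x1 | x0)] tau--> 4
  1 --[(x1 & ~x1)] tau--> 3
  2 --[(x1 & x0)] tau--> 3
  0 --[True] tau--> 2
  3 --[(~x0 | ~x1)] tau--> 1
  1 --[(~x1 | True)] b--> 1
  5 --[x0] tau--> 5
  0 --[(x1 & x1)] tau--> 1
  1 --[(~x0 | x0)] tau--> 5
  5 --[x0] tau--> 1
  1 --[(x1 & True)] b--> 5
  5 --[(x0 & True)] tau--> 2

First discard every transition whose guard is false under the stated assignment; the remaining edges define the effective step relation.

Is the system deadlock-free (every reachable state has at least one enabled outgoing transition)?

Answer: DEADLOCK at state 5

Analysis:
Reachable = {0,1,2,5}
  0: tau→1  tau→2  [2 out]
  1: b→1  b→5  tau→5  [3 out]
  2: tau→2  [1 out]
  5: ∅  [STUCK]
trace reaching 5: tau·b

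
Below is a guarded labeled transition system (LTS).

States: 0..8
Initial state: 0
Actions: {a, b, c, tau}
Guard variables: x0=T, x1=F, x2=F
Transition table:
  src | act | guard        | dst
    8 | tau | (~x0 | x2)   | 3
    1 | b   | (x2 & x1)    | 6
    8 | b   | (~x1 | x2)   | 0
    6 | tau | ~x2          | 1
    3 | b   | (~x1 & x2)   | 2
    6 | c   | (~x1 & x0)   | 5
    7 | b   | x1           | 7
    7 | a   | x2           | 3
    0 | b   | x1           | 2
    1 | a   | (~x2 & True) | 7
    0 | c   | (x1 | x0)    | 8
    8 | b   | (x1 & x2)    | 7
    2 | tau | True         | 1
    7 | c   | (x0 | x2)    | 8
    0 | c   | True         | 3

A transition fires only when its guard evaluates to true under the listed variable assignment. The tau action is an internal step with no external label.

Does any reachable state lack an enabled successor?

Answer: DEADLOCK at state 3

Working:
Reachable = {0,3,8}
  0: c→3  c→8  [2 out]
  3: ∅  [deadlock]
  8: b→0  [1 out]
trace reaching 3: c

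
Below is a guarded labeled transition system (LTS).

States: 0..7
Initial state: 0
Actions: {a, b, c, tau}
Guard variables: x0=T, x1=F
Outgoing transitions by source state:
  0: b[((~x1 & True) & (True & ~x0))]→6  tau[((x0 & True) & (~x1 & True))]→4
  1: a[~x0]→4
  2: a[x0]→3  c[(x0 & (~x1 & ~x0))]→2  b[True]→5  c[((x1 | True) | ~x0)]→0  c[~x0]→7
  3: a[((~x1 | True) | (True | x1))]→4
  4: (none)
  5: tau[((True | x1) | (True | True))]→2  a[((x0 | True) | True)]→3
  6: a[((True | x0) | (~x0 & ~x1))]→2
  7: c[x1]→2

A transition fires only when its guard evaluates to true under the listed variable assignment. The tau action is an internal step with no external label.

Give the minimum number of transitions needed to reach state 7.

Layered search for 7:
  L0 = {0}
  L1 = {4}
7 never appears.

Answer: UNREACHABLE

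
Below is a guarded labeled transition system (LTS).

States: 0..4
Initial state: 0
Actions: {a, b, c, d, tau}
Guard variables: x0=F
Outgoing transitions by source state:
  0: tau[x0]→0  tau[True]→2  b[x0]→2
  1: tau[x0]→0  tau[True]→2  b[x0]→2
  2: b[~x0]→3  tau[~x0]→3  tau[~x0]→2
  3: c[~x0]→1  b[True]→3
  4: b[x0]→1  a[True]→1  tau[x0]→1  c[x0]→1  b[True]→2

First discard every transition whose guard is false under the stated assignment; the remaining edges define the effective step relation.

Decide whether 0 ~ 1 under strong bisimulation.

Compute ~ classes (split until stable):
  π0 = {{0,1,2,3,4}}
  π1 = {{0,1},{2},{3},{4}}
stable after 2 split(s): 4 block(s)
class of 0: {0,1}; class of 1: {0,1}

Answer: BISIMILAR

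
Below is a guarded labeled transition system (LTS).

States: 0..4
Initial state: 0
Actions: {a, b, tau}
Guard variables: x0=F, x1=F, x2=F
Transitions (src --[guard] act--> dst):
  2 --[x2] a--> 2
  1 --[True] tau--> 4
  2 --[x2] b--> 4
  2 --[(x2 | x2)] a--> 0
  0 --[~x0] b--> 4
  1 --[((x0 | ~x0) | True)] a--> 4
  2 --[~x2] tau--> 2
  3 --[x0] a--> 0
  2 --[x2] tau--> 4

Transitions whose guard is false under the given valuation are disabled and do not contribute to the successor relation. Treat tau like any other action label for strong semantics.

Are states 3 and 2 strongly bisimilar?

Bisimulation quotient by refinement:
  π0 = {{0,1,2,3,4}}
  π1 = {{0},{1},{2},{3,4}}
Fixed point at round 2; 4 class(es).
[3]={3,4}  [2]={2}

Answer: NOT BISIMILAR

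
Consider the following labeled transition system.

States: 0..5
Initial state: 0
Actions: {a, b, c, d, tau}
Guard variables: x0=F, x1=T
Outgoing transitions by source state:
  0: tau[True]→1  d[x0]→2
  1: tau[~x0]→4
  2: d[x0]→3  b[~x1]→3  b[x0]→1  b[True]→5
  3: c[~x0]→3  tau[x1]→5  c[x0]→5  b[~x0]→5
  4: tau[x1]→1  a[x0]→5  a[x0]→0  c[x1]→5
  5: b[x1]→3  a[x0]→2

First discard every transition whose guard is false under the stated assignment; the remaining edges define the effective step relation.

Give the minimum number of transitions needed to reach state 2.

Breadth-first toward 2:
  Layer 0: {0}
  Layer 1: {1}
  Layer 2: {4}
  Layer 3: {5}
  Layer 4: {3}
2 never appears.

Answer: UNREACHABLE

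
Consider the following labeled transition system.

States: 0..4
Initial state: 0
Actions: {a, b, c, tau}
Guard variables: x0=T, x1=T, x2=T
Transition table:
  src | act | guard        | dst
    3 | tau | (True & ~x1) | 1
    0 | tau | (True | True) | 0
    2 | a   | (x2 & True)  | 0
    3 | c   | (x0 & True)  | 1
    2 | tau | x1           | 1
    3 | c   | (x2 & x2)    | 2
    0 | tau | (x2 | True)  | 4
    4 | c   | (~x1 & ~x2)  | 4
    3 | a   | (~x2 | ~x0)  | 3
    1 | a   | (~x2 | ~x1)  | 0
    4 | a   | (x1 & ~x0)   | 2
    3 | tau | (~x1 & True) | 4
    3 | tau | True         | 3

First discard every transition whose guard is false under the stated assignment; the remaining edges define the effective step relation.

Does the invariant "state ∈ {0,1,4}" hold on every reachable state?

Answer: INVARIANT HOLDS

Trace:
Inv-set: {0,1,4}
Reachable = {0,4}
  0: ✓
  4: ✓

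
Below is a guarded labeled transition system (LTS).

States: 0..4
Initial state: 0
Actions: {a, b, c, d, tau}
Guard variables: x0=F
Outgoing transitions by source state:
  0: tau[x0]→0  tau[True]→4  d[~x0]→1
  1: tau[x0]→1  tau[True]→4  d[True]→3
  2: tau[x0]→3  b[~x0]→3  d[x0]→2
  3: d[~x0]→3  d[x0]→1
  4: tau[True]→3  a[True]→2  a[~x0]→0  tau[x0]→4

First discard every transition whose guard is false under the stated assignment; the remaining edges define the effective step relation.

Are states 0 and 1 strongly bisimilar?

Answer: NOT BISIMILAR

Analysis:
Refine partition for ~:
  π0 = {{0,1,2,3,4}}
  π1 = {{0,1},{2},{3},{4}}
  π2 = {{0},{1},{2},{3},{4}}
Fixed point at round 3; 5 class(es).
0∈{0}, 1∈{1}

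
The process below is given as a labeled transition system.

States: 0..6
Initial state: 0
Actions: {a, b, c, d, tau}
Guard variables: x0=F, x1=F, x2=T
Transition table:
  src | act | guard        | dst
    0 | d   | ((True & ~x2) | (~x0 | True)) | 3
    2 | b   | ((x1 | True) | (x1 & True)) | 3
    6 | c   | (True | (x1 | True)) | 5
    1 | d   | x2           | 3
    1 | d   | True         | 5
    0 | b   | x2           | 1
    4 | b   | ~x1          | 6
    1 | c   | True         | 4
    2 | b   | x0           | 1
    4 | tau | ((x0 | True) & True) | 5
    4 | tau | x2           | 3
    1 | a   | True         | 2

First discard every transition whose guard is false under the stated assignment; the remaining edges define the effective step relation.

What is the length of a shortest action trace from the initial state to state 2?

Layered search for 2:
  Layer 0: {0}
  Layer 1: {1,3}
  Layer 2: {2,4,5}
first hit 2 at d=2 via b·a

Answer: 2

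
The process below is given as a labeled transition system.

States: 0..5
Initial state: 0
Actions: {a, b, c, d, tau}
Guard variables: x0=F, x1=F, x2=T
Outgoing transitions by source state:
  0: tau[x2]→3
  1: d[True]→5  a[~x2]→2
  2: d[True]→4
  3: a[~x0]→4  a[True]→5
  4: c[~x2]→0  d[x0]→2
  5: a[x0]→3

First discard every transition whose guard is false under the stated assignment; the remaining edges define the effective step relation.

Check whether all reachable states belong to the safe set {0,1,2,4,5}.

Safe = {0,1,2,4,5}
Reachable = {0,3,4,5}
  0: safe
  3: ✗ unsafe
  4: safe
  5: safe
reach 3 via tau — violates

Answer: INVARIANT VIOLATED at state 3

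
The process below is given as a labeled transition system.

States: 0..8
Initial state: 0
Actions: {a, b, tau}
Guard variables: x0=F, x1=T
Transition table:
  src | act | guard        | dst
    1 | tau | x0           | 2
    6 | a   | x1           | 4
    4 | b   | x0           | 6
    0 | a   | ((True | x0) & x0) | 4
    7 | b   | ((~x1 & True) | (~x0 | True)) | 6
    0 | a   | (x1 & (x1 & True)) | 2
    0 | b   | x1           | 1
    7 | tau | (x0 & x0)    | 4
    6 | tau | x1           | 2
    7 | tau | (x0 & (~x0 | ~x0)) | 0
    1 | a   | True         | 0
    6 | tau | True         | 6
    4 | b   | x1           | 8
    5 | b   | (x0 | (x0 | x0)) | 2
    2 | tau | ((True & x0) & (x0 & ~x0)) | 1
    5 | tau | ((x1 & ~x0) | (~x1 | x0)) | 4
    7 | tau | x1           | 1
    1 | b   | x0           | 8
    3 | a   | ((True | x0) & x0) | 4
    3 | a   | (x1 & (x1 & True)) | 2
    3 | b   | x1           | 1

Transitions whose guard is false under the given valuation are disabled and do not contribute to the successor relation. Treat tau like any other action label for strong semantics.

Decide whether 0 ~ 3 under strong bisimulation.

Answer: BISIMILAR

Trace:
Compute ~ classes (split until stable):
  round 0: {{0,1,2,3,4,5,6,7,8}}
  round 1: {{0,3},{1},{2,8},{4},{5},{6},{7}}
Fixed point at round 2; 7 class(es).
0∈{0,3}, 3∈{0,3}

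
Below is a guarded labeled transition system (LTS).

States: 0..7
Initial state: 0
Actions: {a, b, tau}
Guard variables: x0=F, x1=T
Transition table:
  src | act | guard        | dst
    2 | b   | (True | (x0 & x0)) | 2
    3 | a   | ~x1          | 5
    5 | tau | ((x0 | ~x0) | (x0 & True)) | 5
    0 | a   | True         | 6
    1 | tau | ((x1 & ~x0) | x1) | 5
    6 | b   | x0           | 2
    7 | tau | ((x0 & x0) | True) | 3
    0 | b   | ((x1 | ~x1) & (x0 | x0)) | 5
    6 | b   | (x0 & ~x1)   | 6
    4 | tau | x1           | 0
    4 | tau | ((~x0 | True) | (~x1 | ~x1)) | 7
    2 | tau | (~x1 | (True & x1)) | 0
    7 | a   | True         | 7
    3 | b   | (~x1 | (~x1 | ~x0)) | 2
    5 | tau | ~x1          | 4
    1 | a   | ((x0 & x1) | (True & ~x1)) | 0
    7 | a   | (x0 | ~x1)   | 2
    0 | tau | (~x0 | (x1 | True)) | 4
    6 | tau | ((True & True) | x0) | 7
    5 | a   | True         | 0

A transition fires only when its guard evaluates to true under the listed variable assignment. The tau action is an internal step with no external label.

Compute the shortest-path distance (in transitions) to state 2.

Breadth-first toward 2:
  Layer 0: {0}
  Layer 1: {4,6}
  Layer 2: {7}
  Layer 3: {3}
  Layer 4: {2}
first hit 2 at d=4 via a·tau·tau·b

Answer: 4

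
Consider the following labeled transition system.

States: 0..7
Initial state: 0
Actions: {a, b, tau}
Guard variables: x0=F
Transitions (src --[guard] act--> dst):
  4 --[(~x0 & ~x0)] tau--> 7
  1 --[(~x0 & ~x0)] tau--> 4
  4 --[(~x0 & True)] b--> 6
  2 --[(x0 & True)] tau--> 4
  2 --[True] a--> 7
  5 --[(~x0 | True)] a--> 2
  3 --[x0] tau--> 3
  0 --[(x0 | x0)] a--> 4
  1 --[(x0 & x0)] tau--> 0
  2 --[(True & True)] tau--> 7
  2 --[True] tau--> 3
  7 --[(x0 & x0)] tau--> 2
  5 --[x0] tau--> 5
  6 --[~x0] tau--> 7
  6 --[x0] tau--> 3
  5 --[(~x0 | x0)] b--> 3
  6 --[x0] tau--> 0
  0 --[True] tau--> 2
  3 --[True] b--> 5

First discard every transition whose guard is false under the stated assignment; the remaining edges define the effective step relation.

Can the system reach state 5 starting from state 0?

After dropping false guards: 11 live edges.
L0 = {0}
L1 = {2}  total {0,2}
L2 = {3,7}  total {0,2,3,7}
L3 = {5}  total {0,2,3,5,7}
Reach set: {0,2,3,5,7}
trace reaching 5: tau·tau·b

Answer: REACHABLE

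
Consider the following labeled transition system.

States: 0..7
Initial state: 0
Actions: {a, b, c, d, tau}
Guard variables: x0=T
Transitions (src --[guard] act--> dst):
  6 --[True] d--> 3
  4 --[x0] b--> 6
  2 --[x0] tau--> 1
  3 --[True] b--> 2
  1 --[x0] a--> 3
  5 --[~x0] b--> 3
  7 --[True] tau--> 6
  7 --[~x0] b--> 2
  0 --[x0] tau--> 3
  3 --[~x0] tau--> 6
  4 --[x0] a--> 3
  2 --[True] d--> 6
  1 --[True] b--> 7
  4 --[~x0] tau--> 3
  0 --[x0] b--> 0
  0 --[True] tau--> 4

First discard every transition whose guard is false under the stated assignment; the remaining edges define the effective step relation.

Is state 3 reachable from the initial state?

12 transition(s) survive guard evaluation.
L0 = {0}
L1 = {3,4}  cumulative {0,3,4}
L2 = {2,6}  cumulative {0,2,3,4,6}
L3 = {1}  cumulative {0,1,2,3,4,6}
L4 = {7}  cumulative {0,1,2,3,4,6,7}
Reachable = {0,1,2,3,4,6,7}
Path to 3: tau

Answer: REACHABLE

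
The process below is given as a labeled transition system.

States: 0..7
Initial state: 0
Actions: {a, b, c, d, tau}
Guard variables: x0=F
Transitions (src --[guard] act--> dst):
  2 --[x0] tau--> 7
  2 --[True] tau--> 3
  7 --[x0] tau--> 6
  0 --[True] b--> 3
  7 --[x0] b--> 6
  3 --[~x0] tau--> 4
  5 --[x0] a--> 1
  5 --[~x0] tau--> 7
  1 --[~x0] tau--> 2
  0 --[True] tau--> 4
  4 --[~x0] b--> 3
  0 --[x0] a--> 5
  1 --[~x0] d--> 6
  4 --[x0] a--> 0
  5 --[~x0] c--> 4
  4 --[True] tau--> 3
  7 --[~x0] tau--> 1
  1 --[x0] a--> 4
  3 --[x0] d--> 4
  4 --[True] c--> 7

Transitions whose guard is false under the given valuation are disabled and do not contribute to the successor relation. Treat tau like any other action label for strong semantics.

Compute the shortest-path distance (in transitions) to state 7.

Layered search for 7:
  Layer 0: {0}
  Layer 1: {3,4}
  Layer 2: {7}
first hit 7 at d=2 via tau·c

Answer: 2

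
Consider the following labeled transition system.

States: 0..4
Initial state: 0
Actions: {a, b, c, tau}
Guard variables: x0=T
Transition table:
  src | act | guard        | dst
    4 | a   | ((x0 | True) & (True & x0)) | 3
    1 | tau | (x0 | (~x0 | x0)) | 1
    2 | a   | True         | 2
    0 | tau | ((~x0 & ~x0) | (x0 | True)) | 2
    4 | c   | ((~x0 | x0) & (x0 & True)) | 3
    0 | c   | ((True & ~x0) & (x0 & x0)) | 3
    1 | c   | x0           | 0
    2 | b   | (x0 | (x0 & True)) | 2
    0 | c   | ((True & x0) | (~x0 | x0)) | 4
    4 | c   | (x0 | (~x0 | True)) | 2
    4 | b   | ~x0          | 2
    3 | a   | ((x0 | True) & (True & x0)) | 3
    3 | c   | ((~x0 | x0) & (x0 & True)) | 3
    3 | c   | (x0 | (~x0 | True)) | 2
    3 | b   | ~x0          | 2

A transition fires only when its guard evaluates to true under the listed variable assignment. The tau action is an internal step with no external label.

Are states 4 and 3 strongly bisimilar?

Answer: BISIMILAR

Trace:
Bisimulation quotient by refinement:
  π0 = {{0,1,2,3,4}}
  π1 = {{0,1},{2},{3,4}}
  π2 = {{0},{1},{2},{3,4}}
Fixed point at round 3; 4 class(es).
4∈{3,4}, 3∈{3,4}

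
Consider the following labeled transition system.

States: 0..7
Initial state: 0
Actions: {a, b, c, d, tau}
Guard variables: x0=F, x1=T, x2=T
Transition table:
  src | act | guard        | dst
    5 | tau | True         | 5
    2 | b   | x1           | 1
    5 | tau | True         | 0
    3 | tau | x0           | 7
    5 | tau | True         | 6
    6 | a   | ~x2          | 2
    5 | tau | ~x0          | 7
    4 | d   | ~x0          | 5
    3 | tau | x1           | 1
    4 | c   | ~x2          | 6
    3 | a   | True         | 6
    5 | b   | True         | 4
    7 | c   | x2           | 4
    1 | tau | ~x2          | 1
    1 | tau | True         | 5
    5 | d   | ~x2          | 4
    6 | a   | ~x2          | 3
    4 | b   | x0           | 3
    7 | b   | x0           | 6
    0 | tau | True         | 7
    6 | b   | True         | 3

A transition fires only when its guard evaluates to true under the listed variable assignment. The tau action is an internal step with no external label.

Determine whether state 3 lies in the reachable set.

13 transition(s) survive guard evaluation.
Layer 0: {0}
Layer 1: {7}  cumulative {0,7}
Layer 2: {4}  cumulative {0,4,7}
Layer 3: {5}  cumulative {0,4,5,7}
Layer 4: {6}  cumulative {0,4,5,6,7}
Layer 5: {3}  cumulative {0,3,4,5,6,7}
Layer 6: {1}  cumulative {0,1,3,4,5,6,7}
Reach set: {0,1,3,4,5,6,7}
Path to 3: tau·c·d·tau·b

Answer: REACHABLE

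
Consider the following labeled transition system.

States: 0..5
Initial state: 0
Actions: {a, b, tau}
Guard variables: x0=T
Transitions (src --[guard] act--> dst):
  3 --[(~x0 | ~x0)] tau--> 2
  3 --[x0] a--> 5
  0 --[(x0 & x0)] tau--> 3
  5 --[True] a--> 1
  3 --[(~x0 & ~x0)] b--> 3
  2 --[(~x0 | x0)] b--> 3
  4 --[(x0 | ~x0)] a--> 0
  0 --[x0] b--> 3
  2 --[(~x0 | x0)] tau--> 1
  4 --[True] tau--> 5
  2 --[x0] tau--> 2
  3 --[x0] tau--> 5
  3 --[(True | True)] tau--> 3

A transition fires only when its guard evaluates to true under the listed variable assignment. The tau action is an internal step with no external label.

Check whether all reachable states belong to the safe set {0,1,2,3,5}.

Allowed set {0,1,2,3,5}
Reach set: {0,1,3,5}
  0: safe
  1: safe
  3: safe
  5: safe

Answer: INVARIANT HOLDS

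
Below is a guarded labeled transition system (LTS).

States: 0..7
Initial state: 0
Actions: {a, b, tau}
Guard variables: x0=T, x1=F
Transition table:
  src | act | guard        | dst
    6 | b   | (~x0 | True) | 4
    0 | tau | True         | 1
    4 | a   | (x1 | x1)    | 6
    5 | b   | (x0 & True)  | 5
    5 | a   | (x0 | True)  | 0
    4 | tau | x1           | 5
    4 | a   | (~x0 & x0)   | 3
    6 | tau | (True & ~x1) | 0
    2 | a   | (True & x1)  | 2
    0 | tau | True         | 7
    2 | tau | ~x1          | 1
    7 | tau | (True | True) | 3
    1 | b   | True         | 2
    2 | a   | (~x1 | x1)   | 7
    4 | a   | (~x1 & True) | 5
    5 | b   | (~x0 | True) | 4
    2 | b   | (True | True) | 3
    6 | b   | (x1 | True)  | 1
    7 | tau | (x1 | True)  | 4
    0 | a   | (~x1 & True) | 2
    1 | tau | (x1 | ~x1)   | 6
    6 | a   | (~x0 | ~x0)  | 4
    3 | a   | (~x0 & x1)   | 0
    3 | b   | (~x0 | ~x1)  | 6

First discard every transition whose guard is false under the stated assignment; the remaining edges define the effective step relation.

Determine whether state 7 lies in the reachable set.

18 transition(s) survive guard evaluation.
L0 = {0}
L1 = {1,2,7}  cumulative {0,1,2,7}
L2 = {3,4,6}  cumulative {0,1,2,3,4,6,7}
L3 = {5}  cumulative {0,1,2,3,4,5,6,7}
R = {0,1,2,3,4,5,6,7}
Path to 7: tau

Answer: REACHABLE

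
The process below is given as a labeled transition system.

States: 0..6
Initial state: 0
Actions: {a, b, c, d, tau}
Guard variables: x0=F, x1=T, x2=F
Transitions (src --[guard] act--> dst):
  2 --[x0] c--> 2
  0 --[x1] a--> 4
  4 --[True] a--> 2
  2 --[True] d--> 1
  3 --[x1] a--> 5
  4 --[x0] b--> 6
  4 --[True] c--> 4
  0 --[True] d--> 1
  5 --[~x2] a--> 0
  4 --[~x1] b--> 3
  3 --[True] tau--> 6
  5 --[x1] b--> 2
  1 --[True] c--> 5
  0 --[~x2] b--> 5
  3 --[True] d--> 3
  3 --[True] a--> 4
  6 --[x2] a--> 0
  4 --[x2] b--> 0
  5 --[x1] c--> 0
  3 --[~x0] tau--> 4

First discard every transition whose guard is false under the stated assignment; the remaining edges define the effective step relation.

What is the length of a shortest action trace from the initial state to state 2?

Layered search for 2:
  Layer 0: {0}
  Layer 1: {1,4,5}
  Layer 2: {2}
first hit 2 at d=2 via a·a

Answer: 2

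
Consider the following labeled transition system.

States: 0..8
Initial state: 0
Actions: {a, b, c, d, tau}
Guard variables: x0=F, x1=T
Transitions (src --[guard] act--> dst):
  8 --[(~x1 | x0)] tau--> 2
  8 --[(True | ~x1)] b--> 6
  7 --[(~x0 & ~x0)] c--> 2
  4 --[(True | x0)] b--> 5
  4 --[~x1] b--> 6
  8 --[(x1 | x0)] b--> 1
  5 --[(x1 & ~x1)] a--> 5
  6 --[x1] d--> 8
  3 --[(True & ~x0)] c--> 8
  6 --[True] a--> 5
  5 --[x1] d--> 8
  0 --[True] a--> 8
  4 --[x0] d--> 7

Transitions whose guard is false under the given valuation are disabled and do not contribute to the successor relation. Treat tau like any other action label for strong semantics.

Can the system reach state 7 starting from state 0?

Answer: UNREACHABLE

Analysis:
After dropping false guards: 9 live edges.
depth 0: {0}
depth 1: {8}  cumulative {0,8}
depth 2: {1,6}  cumulative {0,1,6,8}
depth 3: {5}  cumulative {0,1,5,6,8}
R = {0,1,5,6,8}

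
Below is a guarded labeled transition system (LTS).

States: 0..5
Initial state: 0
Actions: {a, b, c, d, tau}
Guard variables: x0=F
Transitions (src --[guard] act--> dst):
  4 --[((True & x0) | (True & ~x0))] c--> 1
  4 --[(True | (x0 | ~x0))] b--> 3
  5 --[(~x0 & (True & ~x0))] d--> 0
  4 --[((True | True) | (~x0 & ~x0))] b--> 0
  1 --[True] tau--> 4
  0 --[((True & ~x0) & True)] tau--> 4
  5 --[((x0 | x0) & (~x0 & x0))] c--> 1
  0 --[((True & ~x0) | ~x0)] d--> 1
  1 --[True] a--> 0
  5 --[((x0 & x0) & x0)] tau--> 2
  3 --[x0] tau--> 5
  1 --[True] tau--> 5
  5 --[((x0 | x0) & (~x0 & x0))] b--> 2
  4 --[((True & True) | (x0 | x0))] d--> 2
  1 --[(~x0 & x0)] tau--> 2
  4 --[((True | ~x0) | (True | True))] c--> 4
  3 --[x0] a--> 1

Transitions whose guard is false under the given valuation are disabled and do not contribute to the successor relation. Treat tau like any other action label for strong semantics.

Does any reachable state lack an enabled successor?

Answer: DEADLOCK at state 2

Analysis:
Reachable = {0,1,2,3,4,5}
  0: d→1  tau→4  [2 out]
  1: a→0  tau→4  tau→5  [3 out]
  2: ∅  [deadlock]
  3: ∅  [deadlock]
  4: b→0  b→3  c→1  c→4  d→2  [5 out]
  5: d→0  [1 out]
witness 2: tau·d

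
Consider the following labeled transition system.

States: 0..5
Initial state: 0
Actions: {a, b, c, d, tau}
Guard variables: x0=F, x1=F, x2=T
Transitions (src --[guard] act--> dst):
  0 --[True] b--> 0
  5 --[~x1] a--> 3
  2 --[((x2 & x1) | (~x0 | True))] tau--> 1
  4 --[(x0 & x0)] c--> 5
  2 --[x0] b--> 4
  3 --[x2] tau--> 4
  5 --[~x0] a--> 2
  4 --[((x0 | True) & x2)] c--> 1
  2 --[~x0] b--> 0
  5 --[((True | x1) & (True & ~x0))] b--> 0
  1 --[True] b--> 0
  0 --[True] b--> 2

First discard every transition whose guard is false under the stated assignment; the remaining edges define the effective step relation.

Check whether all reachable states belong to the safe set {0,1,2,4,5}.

Answer: INVARIANT HOLDS

Analysis:
Allowed set {0,1,2,4,5}
Reach set: {0,1,2}
  0: safe
  1: safe
  2: safe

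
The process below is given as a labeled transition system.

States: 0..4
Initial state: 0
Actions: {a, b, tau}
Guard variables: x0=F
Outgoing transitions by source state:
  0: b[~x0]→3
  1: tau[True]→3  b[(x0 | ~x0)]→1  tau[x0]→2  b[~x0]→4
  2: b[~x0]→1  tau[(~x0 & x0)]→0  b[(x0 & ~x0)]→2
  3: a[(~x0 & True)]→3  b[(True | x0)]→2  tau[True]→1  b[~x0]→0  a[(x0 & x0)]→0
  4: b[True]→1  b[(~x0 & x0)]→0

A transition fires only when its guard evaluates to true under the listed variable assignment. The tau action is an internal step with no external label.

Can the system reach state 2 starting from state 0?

Guard filter leaves 10 enabled edge(s).
Layer 0: {0}
Layer 1: {3}  cumulative {0,3}
Layer 2: {1,2}  cumulative {0,1,2,3}
Layer 3: {4}  cumulative {0,1,2,3,4}
Reach set: {0,1,2,3,4}
witness 2: b·b

Answer: REACHABLE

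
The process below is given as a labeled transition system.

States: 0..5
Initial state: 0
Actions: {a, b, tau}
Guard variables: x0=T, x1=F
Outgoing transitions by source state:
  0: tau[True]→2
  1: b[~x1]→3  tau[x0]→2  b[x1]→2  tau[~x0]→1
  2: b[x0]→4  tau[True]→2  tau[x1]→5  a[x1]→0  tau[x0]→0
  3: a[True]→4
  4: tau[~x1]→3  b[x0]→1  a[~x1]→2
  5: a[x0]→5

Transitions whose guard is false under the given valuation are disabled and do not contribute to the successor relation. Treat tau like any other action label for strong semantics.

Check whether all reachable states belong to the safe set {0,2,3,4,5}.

Allowed set {0,2,3,4,5}
R = {0,1,2,3,4}
  0: ok
  1: outside
  2: ok
  3: ok
  4: ok
reach 1 via tau·b·b — violates

Answer: INVARIANT VIOLATED at state 1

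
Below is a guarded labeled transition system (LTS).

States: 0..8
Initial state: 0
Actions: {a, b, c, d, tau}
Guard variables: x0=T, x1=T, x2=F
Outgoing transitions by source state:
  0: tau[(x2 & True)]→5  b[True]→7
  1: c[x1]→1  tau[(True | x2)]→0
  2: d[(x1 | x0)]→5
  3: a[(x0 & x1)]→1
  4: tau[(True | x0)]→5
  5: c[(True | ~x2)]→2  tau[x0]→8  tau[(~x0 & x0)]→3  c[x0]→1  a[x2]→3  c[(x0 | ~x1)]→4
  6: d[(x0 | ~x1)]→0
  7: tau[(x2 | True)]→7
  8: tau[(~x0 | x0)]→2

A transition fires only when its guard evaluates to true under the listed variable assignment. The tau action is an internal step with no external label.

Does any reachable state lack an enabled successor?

Reach set: {0,7}
  0: b→7  [1 exit(s)]
  7: tau→7  [1 exit(s)]

Answer: DEADLOCK-FREE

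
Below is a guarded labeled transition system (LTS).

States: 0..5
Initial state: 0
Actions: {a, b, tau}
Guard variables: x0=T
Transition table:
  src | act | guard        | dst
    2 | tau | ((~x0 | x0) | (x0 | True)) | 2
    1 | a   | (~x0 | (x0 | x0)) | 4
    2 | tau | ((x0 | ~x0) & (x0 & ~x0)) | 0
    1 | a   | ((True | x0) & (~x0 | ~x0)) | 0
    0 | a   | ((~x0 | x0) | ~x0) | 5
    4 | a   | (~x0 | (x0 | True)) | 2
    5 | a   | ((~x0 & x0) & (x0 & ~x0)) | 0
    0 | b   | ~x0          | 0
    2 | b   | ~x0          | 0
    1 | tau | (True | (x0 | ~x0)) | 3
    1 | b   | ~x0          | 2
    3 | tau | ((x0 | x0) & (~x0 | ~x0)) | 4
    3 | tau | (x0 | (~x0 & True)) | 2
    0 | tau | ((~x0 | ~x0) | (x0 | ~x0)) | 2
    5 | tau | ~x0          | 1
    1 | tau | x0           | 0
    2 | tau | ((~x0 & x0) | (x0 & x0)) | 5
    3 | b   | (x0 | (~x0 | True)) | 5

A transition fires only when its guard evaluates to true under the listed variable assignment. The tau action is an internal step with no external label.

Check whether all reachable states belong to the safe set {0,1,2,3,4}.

Safe = {0,1,2,3,4}
Reach set: {0,2,5}
  0: ✓
  2: ✓
  5: ✗ unsafe
witness against invariant: a → 5

Answer: INVARIANT VIOLATED at state 5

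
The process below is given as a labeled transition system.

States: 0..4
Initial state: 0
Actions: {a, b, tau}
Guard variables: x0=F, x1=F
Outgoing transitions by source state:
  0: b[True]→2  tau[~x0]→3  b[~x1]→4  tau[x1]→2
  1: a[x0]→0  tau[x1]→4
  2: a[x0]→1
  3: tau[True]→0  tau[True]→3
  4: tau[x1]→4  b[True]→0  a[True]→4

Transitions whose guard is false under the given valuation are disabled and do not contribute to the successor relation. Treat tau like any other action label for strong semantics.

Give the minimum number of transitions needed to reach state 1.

Answer: UNREACHABLE

Trace:
BFS to 1:
  depth 0: {0}
  depth 1: {2,3,4}
1 never appears.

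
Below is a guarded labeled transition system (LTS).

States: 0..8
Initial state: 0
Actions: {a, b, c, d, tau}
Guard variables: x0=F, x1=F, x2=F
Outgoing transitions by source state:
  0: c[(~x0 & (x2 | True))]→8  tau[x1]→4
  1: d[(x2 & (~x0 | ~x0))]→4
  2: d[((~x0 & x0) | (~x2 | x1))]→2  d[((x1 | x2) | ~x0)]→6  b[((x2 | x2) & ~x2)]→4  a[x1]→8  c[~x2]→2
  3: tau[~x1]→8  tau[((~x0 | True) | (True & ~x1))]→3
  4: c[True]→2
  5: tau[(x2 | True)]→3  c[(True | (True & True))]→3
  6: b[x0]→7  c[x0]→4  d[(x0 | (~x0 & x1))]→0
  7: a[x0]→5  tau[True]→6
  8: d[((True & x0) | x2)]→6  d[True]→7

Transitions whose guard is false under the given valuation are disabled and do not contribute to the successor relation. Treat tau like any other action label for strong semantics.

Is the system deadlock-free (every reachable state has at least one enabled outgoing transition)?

Reachable = {0,6,7,8}
  0: c→8  [1 exit(s)]
  6: ∅  [deadlock]
  7: tau→6  [1 exit(s)]
  8: d→7  [1 exit(s)]
trace reaching 6: c·d·tau

Answer: DEADLOCK at state 6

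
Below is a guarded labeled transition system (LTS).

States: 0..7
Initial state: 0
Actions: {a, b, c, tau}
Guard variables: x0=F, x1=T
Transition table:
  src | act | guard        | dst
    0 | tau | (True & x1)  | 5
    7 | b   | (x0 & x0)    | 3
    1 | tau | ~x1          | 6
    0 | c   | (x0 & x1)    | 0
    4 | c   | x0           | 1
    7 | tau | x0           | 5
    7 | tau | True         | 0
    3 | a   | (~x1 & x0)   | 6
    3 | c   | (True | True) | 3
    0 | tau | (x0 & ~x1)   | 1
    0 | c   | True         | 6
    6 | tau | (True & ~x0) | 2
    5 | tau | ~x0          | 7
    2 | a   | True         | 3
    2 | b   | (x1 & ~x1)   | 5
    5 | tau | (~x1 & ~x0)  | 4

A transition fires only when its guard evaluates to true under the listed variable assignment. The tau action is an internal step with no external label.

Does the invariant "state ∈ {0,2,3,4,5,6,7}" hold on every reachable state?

Answer: INVARIANT HOLDS

Trace:
Inv-set: {0,2,3,4,5,6,7}
Reach set: {0,2,3,5,6,7}
  0: ✓
  2: ✓
  3: ✓
  5: ✓
  6: ✓
  7: ✓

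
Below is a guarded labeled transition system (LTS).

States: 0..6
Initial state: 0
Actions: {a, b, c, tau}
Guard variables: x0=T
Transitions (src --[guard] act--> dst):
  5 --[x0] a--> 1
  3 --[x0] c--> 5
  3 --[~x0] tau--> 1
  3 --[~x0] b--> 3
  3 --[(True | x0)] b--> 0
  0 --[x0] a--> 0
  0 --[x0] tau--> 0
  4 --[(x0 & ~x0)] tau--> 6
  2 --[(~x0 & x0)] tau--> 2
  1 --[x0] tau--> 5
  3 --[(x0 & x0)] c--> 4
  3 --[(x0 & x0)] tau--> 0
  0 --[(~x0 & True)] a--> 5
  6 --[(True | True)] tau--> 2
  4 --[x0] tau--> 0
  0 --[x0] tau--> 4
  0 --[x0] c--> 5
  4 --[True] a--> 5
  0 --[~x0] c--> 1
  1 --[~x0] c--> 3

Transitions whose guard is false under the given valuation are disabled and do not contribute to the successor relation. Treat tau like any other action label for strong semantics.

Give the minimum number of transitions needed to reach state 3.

Breadth-first toward 3:
  Layer 0: {0}
  Layer 1: {4,5}
  Layer 2: {1}
3 never appears.

Answer: UNREACHABLE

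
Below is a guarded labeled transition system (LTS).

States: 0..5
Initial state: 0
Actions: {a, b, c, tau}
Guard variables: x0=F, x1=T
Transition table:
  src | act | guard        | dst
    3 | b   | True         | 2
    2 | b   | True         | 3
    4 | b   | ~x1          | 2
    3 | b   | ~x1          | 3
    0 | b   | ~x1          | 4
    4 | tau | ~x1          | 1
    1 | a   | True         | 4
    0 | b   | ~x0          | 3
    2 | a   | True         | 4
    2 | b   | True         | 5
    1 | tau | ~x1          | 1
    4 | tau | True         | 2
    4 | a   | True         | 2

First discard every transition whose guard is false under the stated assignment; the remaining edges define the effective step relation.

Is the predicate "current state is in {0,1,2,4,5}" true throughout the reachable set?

Allowed set {0,1,2,4,5}
Reachable = {0,2,3,4,5}
  0: safe
  2: safe
  3: VIOLATES
  4: safe
  5: safe
reach 3 via b — violates

Answer: INVARIANT VIOLATED at state 3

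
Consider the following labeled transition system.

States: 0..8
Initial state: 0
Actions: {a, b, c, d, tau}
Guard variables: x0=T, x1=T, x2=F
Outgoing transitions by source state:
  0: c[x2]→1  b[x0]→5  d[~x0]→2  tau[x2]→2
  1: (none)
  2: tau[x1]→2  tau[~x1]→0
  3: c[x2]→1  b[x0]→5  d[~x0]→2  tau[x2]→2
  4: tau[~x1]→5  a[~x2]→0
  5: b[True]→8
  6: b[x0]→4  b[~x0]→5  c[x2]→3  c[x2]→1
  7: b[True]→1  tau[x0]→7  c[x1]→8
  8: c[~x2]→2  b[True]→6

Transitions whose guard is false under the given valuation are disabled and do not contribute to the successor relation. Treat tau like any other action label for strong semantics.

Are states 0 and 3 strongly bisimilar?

Answer: BISIMILAR

Trace:
Refine partition for ~:
  P[0] = {{0,1,2,3,4,5,6,7,8}}
  P[1] = {{0,3,5,6},{1},{2},{4},{7},{8}}
  P[2] = {{0,3},{1},{2},{4},{5},{6},{7},{8}}
8 equivalence class(es) (converged in 3)
0∈{0,3}, 3∈{0,3}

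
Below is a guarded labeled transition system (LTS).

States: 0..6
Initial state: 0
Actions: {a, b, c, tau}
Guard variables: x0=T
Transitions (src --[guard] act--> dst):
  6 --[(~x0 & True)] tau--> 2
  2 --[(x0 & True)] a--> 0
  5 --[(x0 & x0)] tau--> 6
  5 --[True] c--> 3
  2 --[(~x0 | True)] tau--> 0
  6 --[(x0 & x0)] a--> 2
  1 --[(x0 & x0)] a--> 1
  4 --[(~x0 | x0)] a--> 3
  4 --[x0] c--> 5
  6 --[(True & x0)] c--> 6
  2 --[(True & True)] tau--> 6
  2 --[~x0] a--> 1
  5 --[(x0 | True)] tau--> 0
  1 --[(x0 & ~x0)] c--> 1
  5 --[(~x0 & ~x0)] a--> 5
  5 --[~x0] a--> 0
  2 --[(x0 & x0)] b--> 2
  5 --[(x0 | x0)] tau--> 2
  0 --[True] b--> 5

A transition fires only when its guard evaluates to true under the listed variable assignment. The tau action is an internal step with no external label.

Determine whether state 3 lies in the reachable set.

Answer: REACHABLE

Analysis:
After dropping false guards: 14 live edges.
depth 0: {0}
depth 1: {5}  total {0,5}
depth 2: {2,3,6}  total {0,2,3,5,6}
R = {0,2,3,5,6}
Path to 3: b·c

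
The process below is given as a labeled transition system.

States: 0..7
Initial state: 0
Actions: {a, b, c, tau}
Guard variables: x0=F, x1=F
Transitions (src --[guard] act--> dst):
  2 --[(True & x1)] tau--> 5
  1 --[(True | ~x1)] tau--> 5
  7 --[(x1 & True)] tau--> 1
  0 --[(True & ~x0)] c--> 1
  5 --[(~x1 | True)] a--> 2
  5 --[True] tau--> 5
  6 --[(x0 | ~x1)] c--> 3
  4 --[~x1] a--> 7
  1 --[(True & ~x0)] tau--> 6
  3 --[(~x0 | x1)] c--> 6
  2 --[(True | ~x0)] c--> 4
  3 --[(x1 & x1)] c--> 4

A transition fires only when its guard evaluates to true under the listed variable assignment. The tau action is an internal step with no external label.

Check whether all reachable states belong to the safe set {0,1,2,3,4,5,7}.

Safe = {0,1,2,3,4,5,7}
R = {0,1,2,3,4,5,6,7}
  0: ok
  1: ok
  2: ok
  3: ok
  4: ok
  5: ok
  6: VIOLATES
  7: ok
witness against invariant: c·tau → 6

Answer: INVARIANT VIOLATED at state 6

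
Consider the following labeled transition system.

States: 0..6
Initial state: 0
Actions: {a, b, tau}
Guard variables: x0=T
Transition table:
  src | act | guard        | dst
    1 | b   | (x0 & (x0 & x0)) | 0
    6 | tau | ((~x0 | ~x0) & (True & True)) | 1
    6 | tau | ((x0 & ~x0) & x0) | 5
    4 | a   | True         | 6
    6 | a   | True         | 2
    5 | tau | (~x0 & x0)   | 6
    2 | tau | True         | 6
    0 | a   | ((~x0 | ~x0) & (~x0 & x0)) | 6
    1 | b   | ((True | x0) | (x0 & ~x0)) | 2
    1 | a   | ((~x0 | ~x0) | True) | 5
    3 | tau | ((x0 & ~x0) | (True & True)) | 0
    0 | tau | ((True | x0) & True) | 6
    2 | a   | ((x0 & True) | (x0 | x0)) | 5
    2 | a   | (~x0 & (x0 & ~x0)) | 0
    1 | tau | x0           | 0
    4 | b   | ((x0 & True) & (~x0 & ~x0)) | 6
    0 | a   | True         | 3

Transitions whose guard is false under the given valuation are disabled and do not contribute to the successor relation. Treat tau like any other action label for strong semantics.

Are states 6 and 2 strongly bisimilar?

Bisimulation quotient by refinement:
  π0 = {{0,1,2,3,4,5,6}}
  π1 = {{0,2},{1},{3},{4,6},{5}}
  π2 = {{0},{1},{2},{3},{4},{5},{6}}
7 equivalence class(es) (converged in 3)
6∈{6}, 2∈{2}

Answer: NOT BISIMILAR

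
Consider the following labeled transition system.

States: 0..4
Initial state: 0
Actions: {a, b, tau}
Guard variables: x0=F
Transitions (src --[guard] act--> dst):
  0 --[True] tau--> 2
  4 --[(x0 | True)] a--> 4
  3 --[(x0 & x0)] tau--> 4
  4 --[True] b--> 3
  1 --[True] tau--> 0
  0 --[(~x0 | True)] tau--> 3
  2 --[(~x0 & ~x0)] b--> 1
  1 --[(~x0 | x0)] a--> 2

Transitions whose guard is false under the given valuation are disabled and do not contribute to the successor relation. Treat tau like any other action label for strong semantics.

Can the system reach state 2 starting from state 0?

After dropping false guards: 7 live edges.
L0 = {0}
L1 = {2,3}  now seen {0,2,3}
L2 = {1}  now seen {0,1,2,3}
Reachable = {0,1,2,3}
Path to 2: tau

Answer: REACHABLE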